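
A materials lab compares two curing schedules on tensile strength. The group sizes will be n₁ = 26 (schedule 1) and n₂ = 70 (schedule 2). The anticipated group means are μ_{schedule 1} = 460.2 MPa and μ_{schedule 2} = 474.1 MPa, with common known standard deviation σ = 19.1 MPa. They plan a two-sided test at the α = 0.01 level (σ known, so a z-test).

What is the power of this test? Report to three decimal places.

Power ≈ 0.723

Standardized effect: d = |μ_{schedule 1} − μ_{schedule 2}| / σ = |460.2 − 474.1| / 19.1 = 0.7277
Noncentrality parameter: δ = d / √(1/n₁ + 1/n₂) = 0.7277 / √(1/26 + 1/70) = 3.1687
Critical value for a two-sided test at α = 0.01: z_{α/2} = 2.576.
Power = Φ(δ − 2.576) + Φ(−δ − 2.576) = Φ(0.593) + Φ(-5.745) = 0.7234 + 0.0000 = 0.7234.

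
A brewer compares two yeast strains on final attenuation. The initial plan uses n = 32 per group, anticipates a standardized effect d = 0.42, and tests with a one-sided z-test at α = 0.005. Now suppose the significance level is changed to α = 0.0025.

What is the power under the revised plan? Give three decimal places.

Power ≈ 0.130

δ = d·√(n/2) = 0.42 × √(32/2) = 1.6800 (unchanged). New critical value: z_{0.0025} = 2.807.
Revised power = Φ(δ − 2.807) = Φ(-1.127) = 0.1299.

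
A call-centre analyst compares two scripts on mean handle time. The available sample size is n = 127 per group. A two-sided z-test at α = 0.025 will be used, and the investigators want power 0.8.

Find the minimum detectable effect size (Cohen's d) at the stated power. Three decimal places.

d ≈ 0.387

Need Φ(δ − 2.241) = 0.8, so δ = 2.241 + 0.842 = 3.083.
(The second rejection-region term Φ(−δ − z_{α/2}) is negligible and dropped.)
δ = d·√(n/2) ⇒ d = δ/√(n/2) = 3.083/√(127/2) = 0.3869.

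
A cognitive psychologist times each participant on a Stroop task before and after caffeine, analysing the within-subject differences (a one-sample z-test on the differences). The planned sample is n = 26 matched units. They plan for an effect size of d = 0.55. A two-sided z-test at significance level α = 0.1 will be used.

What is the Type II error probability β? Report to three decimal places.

Noncentrality parameter: δ = d·√n = 0.55 × √26 = 2.8045
Two-sided α = 0.1 → critical value z_{0.05} = 1.645.
Power = Φ(δ − 1.645) + Φ(−δ − 1.645) = Φ(1.160) + Φ(-4.449) = 0.8769 + 0.0000 = 0.8769.
Type II error: β = 1 − power = 1 − 0.8769 = 0.1231.

β ≈ 0.123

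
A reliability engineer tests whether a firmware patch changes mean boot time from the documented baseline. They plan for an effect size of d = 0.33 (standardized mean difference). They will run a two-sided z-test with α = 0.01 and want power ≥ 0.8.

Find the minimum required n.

Set Φ(δ − 2.576) = 0.8; then δ − 2.576 = Φ⁻¹(0.8) = 0.842, giving δ = 3.417.
(For δ > 0 the lower-tail rejection region contributes negligibly to power, so the one-term inversion is standard.)
δ = d·√n ⇒ n = (δ/d)² = (3.417 / 0.33)² = 107.24.
Round up to the next whole unit.

n = 108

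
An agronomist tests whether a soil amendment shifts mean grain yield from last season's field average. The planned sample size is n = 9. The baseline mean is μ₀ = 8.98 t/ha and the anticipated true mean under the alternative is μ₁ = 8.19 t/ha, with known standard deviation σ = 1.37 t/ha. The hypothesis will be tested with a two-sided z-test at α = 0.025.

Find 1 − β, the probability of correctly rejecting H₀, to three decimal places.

Power ≈ 0.305

Standardized effect: d = |μ₁ − μ₀| / σ = |8.19 − 8.98| / 1.37 = 0.5766
Noncentrality parameter: δ = d·√n = 0.5766 × √9 = 1.7299
Critical value for a two-sided test at α = 0.025: z_{α/2} = 2.241.
Power = Φ(δ − 2.241) + Φ(−δ − 2.241) = Φ(-0.511) + Φ(-3.971) = 0.3045 + 0.0000 = 0.3045.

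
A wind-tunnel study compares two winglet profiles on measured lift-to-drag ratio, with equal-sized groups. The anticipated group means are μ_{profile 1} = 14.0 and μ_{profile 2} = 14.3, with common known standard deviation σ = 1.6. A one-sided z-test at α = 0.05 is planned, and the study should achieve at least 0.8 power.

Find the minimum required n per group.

Standardized effect: d = |μ_{profile 1} − μ_{profile 2}| / σ = |14.0 − 14.3| / 1.6 = 0.1875
Set Φ(δ − 1.645) = 0.8; then δ − 1.645 = Φ⁻¹(0.8) = 0.842, giving δ = 2.486.
δ = d·√(n/2) ⇒ n = 2(δ/d)² = 2 × (2.486 / 0.1875)² = 351.72.
Rounding up, n = 352 per group.

n = 352 per group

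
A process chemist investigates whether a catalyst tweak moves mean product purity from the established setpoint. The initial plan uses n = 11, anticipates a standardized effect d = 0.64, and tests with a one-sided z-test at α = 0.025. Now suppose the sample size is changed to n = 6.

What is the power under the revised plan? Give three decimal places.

Power ≈ 0.347

With n = 6: δ = d·√n = 0.64 × √6 = 1.5677. Critical value z_{0.025} = 1.960.
Revised power = Φ(δ − 1.960) = Φ(-0.392) = 0.3474.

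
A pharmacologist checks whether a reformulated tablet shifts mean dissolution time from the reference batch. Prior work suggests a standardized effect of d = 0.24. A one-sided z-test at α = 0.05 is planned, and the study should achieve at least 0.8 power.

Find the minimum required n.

n = 108

Set Φ(δ − 1.645) = 0.8; then δ − 1.645 = Φ⁻¹(0.8) = 0.842, giving δ = 2.486.
δ = d·√n ⇒ n = (δ/d)² = (2.486 / 0.24)² = 107.34.
Rounding up, n = 108.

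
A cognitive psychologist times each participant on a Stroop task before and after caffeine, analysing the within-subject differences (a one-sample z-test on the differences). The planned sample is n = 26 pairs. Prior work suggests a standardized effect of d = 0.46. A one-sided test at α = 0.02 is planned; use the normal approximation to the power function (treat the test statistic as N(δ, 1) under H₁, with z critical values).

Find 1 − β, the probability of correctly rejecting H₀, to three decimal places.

Power ≈ 0.615

Noncentrality parameter: δ = d·√n = 0.46 × √26 = 2.3455
One-sided α = 0.02 → critical value z_{0.02} = 2.054.
Power = Φ(δ − 2.054) = Φ(0.292) = 0.6148.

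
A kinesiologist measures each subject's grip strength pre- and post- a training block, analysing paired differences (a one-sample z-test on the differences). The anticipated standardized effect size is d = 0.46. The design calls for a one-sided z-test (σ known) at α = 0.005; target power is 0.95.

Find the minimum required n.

n = 85

For power 0.95 need Φ(δ − z_{0.005}) = 0.95, so δ = z_{0.005} + z_{0.05} = 2.576 + 1.645 = 4.221.
δ = d·√n ⇒ n = (δ/d)² = (4.221 / 0.46)² = 84.19.
Round up to the next whole unit.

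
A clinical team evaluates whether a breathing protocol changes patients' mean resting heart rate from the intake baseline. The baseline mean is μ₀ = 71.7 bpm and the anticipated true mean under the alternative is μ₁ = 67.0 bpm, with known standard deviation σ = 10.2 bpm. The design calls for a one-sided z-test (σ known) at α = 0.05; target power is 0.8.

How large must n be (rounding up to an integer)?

Standardized effect: d = |μ₁ − μ₀| / σ = |67.0 − 71.7| / 10.2 = 0.4608
For power 0.8 need Φ(δ − z_{0.05}) = 0.8, so δ = z_{0.05} + z_{0.20} = 1.645 + 0.842 = 2.486.
δ = d·√n ⇒ n = (δ/d)² = (2.486 / 0.4608)² = 29.12.
Round up to the next whole unit.

n = 30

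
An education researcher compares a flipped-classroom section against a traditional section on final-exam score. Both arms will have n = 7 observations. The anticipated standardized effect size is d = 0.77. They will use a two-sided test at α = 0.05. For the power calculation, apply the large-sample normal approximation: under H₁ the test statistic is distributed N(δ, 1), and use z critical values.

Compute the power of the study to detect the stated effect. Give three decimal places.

Noncentrality parameter: δ = d·√(n/2) = 0.77 × √(7/2) = 1.4405
Two-sided α = 0.05 → critical value z_{0.025} = 1.960.
Power = Φ(δ − 1.960) + Φ(−δ − 1.960) = Φ(-0.519) + Φ(-3.401) = 0.3017 + 0.0003 = 0.3021.

Power ≈ 0.302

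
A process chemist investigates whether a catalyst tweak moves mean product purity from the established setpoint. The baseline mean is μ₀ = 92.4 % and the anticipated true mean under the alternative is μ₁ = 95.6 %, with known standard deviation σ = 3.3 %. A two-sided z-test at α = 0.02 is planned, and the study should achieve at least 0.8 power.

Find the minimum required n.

Standardized effect: d = |μ₁ − μ₀| / σ = |95.6 − 92.4| / 3.3 = 0.9697
Set Φ(δ − 2.326) = 0.8; then δ − 2.326 = Φ⁻¹(0.8) = 0.842, giving δ = 3.168.
(The Φ(−δ − z_{α/2}) term is vanishingly small for δ > 0 and is dropped in the standard sample-size formula.)
δ = d·√n ⇒ n = (δ/d)² = (3.168 / 0.9697)² = 10.67.
Round up to the next whole unit.

n = 11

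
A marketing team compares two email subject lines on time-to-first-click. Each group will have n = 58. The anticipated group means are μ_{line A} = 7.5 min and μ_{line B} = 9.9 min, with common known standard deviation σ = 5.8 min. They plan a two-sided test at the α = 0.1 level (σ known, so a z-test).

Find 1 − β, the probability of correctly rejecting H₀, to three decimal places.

Power ≈ 0.720

Standardized effect: d = |μ_{line A} − μ_{line B}| / σ = |7.5 − 9.9| / 5.8 = 0.4138
Noncentrality parameter: δ = d·√(n/2) = 0.4138 × √(58/2) = 2.2283
Two-sided α = 0.1 → critical value z_{0.05} = 1.645.
Power = Φ(δ − 1.645) + Φ(−δ − 1.645) = Φ(0.583) + Φ(-3.873) = 0.7202 + 0.0001 = 0.7203.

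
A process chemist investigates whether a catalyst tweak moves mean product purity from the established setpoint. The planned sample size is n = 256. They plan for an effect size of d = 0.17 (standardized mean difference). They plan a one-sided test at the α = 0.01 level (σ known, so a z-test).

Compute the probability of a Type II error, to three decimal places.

β ≈ 0.347

Noncentrality parameter: λ = d·√n = 0.17 × √256 = 2.7200
One-sided α = 0.01 → critical value z_{0.01} = 2.326.
Power = P(Z > 2.326 − λ) = Φ(0.394) = 0.6531.
Type II error: β = 1 − power = 1 − 0.6531 = 0.3469.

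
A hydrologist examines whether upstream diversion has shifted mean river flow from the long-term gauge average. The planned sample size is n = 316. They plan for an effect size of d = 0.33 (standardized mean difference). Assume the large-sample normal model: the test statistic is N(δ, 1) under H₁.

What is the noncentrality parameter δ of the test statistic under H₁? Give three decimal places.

δ ≈ 5.866

δ = d·√n = 0.33 × √316 = 5.8662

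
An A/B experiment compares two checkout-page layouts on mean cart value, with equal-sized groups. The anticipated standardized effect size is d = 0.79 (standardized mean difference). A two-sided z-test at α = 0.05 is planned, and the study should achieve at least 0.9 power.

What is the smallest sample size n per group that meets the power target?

For power 0.9 need Φ(δ − z_{0.025}) = 0.9, so δ = z_{0.025} + z_{0.10} = 1.960 + 1.282 = 3.242.
(Ignoring the negligible lower-tail rejection probability gives the usual closed-form inversion.)
δ = d·√(n/2) ⇒ n = 2(δ/d)² = 2 × (3.242 / 0.79)² = 33.67.
Round up to the next whole unit.

n = 34 per group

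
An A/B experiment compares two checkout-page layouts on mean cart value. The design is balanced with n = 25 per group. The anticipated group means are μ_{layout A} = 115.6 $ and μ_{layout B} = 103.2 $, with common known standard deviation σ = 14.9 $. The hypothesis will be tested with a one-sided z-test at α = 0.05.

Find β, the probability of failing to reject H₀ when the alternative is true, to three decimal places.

Standardized effect: d = |μ_{layout A} − μ_{layout B}| / σ = |115.6 − 103.2| / 14.9 = 0.8322
Noncentrality parameter: δ = d·√(n/2) = 0.8322 × √(25/2) = 2.9423
One-sided α = 0.05 → critical value z_{0.05} = 1.645.
Power = P(Z > 1.645 − δ) = Φ(1.297) = 0.9028.
Type II error: β = 1 − power = 1 − 0.9028 = 0.0972.

β ≈ 0.097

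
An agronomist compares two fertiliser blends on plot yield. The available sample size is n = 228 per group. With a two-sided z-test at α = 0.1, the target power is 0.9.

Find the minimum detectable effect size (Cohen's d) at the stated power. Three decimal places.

Need Φ(δ − 1.645) = 0.9, so δ = 1.645 + 1.282 = 2.926.
(Lower-tail contribution to power is negligible for δ > 0.)
δ = d·√(n/2) ⇒ d = δ/√(n/2) = 2.926/√(228/2) = 0.2741.

d ≈ 0.274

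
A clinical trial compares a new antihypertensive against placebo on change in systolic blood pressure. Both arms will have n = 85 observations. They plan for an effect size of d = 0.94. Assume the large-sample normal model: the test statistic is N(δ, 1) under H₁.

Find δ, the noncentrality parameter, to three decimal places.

The noncentrality parameter scales effect size by the design's sample-size factor: δ = d·√(n/2) = 0.94 × √(85/2) = 6.1281

δ ≈ 6.128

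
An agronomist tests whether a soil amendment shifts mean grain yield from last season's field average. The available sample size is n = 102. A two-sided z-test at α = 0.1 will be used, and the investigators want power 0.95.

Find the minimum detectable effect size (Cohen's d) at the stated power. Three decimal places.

d ≈ 0.326

Need Φ(δ − 1.645) = 0.95, so δ = 1.645 + 1.645 = 3.290.
(The second rejection-region term Φ(−δ − z_{α/2}) is negligible and dropped.)
δ = d·√n ⇒ d = δ/√n = 3.290/√102 = 0.3257.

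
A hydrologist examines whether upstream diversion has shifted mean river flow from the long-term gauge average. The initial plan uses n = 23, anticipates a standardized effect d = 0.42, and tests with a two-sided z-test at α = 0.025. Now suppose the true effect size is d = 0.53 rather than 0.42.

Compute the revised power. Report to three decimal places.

With d = 0.53: δ = d·√n = 0.53 × √23 = 2.5418. Critical value z_{0.0125} = 2.241.
Revised power = Φ(δ − 2.241) + Φ(−δ − 2.241) = Φ(0.300) + Φ(-4.783) = 0.6181 + 0.0000 = 0.6181.

Power ≈ 0.618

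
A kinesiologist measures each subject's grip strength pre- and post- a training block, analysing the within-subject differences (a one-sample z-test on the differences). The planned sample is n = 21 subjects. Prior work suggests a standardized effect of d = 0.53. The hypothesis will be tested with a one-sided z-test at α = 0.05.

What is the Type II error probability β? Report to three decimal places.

β ≈ 0.217

Noncentrality parameter: δ = d·√n = 0.53 × √21 = 2.4288
Critical value for a one-sided test at α = 0.05: z_α = 1.645.
Power = Φ(δ − 1.645) = Φ(0.784) = 0.7835.
Type II error: β = 1 − power = 1 − 0.7835 = 0.2165.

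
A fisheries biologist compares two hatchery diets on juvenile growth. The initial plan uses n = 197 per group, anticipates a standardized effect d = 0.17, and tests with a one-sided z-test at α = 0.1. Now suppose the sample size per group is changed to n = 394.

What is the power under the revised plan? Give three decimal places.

Power ≈ 0.865

With n = 394 per group: δ = d·√(n/2) = 0.17 × √(394/2) = 2.3861. Critical value z_{0.1} = 1.282.
Revised power = P(Z > 1.282 − δ) = Φ(1.105) = 0.8653.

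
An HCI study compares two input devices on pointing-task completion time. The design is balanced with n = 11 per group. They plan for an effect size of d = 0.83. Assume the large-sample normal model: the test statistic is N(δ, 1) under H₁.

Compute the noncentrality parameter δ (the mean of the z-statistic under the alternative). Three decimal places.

δ ≈ 1.947

The noncentrality parameter scales effect size by the design's sample-size factor: δ = d·√(n/2) = 0.83 × √(11/2) = 1.9465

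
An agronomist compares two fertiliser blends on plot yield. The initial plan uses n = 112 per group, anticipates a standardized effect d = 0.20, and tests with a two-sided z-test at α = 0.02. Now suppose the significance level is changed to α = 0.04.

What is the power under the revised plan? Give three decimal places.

Power ≈ 0.289

δ = d·√(n/2) = 0.20 × √(112/2) = 1.4967 (unchanged). New critical value: z_{0.02} = 2.054.
Revised power = Φ(δ − 2.054) + Φ(−δ − 2.054) = Φ(-0.557) + Φ(-3.550) = 0.2887 + 0.0002 = 0.2889.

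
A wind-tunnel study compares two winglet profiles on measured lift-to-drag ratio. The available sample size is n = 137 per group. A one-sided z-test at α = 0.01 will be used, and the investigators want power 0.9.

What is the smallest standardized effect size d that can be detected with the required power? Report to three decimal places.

d ≈ 0.436

Need Φ(δ − 2.326) = 0.9, so δ = 2.326 + 1.282 = 3.608.
δ = d·√(n/2) ⇒ d = δ/√(n/2) = 3.608/√(137/2) = 0.4359.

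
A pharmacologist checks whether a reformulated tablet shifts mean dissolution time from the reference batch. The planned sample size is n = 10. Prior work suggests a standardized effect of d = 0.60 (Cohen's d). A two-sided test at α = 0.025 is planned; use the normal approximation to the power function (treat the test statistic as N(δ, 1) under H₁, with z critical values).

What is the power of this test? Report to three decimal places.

Noncentrality parameter: δ = d·√n = 0.60 × √10 = 1.8974
Critical value for a two-sided test at α = 0.025: z_{α/2} = 2.241.
Power = Φ(δ − 2.241) + Φ(−δ − 2.241) = Φ(-0.344) + Φ(-4.139) = 0.3654 + 0.0000 = 0.3654.

Power ≈ 0.365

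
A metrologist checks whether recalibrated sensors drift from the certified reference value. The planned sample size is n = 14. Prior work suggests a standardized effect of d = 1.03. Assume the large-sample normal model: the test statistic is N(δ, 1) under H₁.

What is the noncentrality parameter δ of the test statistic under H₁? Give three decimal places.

δ ≈ 3.854

The noncentrality parameter scales effect size by the design's sample-size factor: δ = d·√n = 1.03 × √14 = 3.8539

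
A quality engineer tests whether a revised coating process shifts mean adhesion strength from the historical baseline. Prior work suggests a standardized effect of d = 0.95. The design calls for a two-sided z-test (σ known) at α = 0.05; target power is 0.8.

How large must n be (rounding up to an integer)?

n = 9

Set Φ(δ − 1.960) = 0.8; then δ − 1.960 = Φ⁻¹(0.8) = 0.842, giving δ = 2.802.
(Ignoring the negligible lower-tail rejection probability gives the usual closed-form inversion.)
δ = d·√n ⇒ n = (δ/d)² = (2.802 / 0.95)² = 8.70.
Round up to the next whole unit.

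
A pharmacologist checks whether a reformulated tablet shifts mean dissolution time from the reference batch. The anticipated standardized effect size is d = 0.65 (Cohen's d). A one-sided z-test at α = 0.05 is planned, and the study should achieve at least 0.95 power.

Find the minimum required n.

Set Φ(δ − 1.645) = 0.95; then δ − 1.645 = Φ⁻¹(0.95) = 1.645, giving δ = 3.290.
δ = d·√n ⇒ n = (δ/d)² = (3.290 / 0.65)² = 25.61.
Round up to the next whole unit.

n = 26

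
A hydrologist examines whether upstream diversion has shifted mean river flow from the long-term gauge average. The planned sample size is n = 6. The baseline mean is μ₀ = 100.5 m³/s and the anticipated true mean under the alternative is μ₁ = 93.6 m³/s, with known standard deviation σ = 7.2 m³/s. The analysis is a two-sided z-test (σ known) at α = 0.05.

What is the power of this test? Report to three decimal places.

Standardized effect: d = |μ₁ − μ₀| / σ = |93.6 − 100.5| / 7.2 = 0.9583
Noncentrality parameter: δ = d·√n = 0.9583 × √6 = 2.3474
Two-sided α = 0.05 → critical value z_{0.025} = 1.960.
Power = Φ(δ − 1.960) + Φ(−δ − 1.960) = Φ(0.387) + Φ(-4.307) = 0.6508 + 0.0000 = 0.6508.

Power ≈ 0.651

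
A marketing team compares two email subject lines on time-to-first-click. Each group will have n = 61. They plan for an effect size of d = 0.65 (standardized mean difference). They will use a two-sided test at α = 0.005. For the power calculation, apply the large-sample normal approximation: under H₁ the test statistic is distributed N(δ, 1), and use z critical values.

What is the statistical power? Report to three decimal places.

Power ≈ 0.783

Noncentrality parameter: δ = d·√(n/2) = 0.65 × √(61/2) = 3.5897
Critical value for a two-sided test at α = 0.005: z_{α/2} = 2.807.
Power = Φ(δ − 2.807) + Φ(−δ − 2.807) = Φ(0.783) + Φ(-6.397) = 0.7831 + 0.0000 = 0.7831.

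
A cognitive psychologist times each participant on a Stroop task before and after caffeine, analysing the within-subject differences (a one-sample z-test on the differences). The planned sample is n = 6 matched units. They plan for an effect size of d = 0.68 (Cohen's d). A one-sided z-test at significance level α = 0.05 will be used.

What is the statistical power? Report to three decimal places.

Power ≈ 0.508

Noncentrality parameter: δ = d·√n = 0.68 × √6 = 1.6657
Critical value for a one-sided test at α = 0.05: z_α = 1.645.
Power = Φ(δ − 1.645) = Φ(0.021) = 0.5083.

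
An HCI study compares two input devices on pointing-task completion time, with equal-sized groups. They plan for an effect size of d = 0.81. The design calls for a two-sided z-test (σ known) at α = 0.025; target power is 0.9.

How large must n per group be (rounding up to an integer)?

n = 38 per group

For power 0.9 need Φ(δ − z_{0.0125}) = 0.9, so δ = z_{0.0125} + z_{0.10} = 2.241 + 1.282 = 3.523.
(For δ > 0 the lower-tail rejection region contributes negligibly to power, so the one-term inversion is standard.)
δ = d·√(n/2) ⇒ n = 2(δ/d)² = 2 × (3.523 / 0.81)² = 37.83.
Round up to the next whole unit.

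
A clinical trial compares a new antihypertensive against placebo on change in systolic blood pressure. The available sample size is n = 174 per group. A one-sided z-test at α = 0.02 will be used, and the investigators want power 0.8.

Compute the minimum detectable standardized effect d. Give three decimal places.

d ≈ 0.310

Required noncentrality: δ = z_{0.02} + z_{0.20} = 2.054 + 0.842 = 2.895.
δ = d·√(n/2) ⇒ d = δ/√(n/2) = 2.895/√(174/2) = 0.3104.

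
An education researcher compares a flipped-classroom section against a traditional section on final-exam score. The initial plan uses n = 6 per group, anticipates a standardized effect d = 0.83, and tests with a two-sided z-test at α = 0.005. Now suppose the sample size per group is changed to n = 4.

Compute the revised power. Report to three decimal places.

With n = 4 per group: δ = d·√(n/2) = 0.83 × √(4/2) = 1.1738. Critical value z_{0.0025} = 2.807.
Revised power = Φ(δ − 2.807) + Φ(−δ − 2.807) = Φ(-1.633) + Φ(-3.981) = 0.0512 + 0.0000 = 0.0512.

Power ≈ 0.051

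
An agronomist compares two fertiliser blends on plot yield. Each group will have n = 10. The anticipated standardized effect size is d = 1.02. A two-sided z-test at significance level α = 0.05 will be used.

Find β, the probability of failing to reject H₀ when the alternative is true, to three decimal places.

Noncentrality parameter: δ = d·√(n/2) = 1.02 × √(10/2) = 2.2808
Two-sided α = 0.05 → critical value z_{0.025} = 1.960.
Power = Φ(δ − 1.960) + Φ(−δ − 1.960) = Φ(0.321) + Φ(-4.241) = 0.6258 + 0.0000 = 0.6258.
Type II error: β = 1 − power = 1 − 0.6258 = 0.3742.

β ≈ 0.374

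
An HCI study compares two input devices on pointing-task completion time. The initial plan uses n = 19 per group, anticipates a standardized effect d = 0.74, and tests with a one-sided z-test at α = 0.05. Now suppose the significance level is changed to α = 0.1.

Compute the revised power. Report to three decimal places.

δ = d·√(n/2) = 0.74 × √(19/2) = 2.2808 (unchanged). New critical value: z_{0.1} = 1.282.
Revised power = P(Z > 1.282 − δ) = Φ(0.999) = 0.8412.

Power ≈ 0.841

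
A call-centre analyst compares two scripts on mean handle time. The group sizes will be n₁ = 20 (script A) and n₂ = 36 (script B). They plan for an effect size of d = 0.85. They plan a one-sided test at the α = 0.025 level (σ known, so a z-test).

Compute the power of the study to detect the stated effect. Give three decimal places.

Noncentrality parameter: λ = d / √(1/n₁ + 1/n₂) = 0.85 / √(1/20 + 1/36) = 3.0478
Critical value for a one-sided test at α = 0.025: z_α = 1.960.
Power = P(Z > 1.960 − λ) = Φ(1.088) = 0.8617.

Power ≈ 0.862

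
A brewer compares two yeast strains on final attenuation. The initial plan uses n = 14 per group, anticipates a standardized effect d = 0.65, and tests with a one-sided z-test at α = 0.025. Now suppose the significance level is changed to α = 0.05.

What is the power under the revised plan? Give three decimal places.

Power ≈ 0.530

δ = d·√(n/2) = 0.65 × √(14/2) = 1.7197 (unchanged). New critical value: z_{0.05} = 1.645.
Revised power = P(Z > 1.645 − δ) = Φ(0.075) = 0.5298.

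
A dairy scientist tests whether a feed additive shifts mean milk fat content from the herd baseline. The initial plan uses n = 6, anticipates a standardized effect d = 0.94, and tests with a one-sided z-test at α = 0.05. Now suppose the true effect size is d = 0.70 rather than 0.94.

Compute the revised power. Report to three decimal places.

With d = 0.70: δ = d·√n = 0.70 × √6 = 1.7146. Critical value z_{0.05} = 1.645.
Revised power = P(Z > 1.645 − δ) = Φ(0.070) = 0.5278.

Power ≈ 0.528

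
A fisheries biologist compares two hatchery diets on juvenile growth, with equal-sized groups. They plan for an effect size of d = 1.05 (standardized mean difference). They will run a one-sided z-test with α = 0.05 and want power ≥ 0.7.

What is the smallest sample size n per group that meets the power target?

Set Φ(δ − 1.645) = 0.7; then δ − 1.645 = Φ⁻¹(0.7) = 0.524, giving δ = 2.169.
δ = d·√(n/2) ⇒ n = 2(δ/d)² = 2 × (2.169 / 1.05)² = 8.54.
Round up to the next whole unit.

n = 9 per group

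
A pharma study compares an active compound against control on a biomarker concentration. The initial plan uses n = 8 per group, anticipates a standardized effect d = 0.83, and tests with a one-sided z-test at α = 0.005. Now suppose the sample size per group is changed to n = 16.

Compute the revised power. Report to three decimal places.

With n = 16 per group: δ = d·√(n/2) = 0.83 × √(16/2) = 2.3476. Critical value z_{0.005} = 2.576.
Revised power = P(Z > 2.576 − δ) = Φ(-0.228) = 0.4097.

Power ≈ 0.410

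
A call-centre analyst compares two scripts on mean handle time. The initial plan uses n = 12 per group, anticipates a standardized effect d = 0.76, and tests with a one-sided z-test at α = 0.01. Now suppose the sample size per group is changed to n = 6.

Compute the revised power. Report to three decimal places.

Power ≈ 0.156

With n = 6 per group: δ = d·√(n/2) = 0.76 × √(6/2) = 1.3164. Critical value z_{0.01} = 2.326.
Revised power = Φ(δ − 2.326) = Φ(-1.010) = 0.1563.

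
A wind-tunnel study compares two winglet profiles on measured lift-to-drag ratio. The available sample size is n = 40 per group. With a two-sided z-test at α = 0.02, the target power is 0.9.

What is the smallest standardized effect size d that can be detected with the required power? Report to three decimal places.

d ≈ 0.807

Required noncentrality: δ = z_{0.01} + z_{0.10} = 2.326 + 1.282 = 3.608.
(Lower-tail contribution to power is negligible for δ > 0.)
δ = d·√(n/2) ⇒ d = δ/√(n/2) = 3.608/√(40/2) = 0.8068.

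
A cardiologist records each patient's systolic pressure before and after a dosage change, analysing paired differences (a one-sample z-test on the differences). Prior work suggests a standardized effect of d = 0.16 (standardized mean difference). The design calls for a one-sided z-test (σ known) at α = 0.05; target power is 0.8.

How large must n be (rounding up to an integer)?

n = 242

For power 0.8 need Φ(δ − z_{0.05}) = 0.8, so δ = z_{0.05} + z_{0.20} = 1.645 + 0.842 = 2.486.
δ = d·√n ⇒ n = (δ/d)² = (2.486 / 0.16)² = 241.51.
Round up to the next whole unit.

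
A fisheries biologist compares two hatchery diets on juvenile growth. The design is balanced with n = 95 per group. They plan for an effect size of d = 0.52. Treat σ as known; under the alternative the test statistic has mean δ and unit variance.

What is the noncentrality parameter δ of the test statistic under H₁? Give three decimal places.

δ ≈ 3.584

The noncentrality parameter scales effect size by the design's sample-size factor: δ = d·√(n/2) = 0.52 × √(95/2) = 3.5839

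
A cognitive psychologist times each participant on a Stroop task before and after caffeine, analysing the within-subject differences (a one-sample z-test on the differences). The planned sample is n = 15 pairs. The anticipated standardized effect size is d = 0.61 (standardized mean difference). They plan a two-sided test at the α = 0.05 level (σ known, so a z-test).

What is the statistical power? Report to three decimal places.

Power ≈ 0.656

Noncentrality parameter: δ = d·√n = 0.61 × √15 = 2.3625
Two-sided α = 0.05 → critical value z_{0.025} = 1.960.
Power = Φ(δ − 1.960) + Φ(−δ − 1.960) = Φ(0.403) + Φ(-4.322) = 0.6564 + 0.0000 = 0.6564.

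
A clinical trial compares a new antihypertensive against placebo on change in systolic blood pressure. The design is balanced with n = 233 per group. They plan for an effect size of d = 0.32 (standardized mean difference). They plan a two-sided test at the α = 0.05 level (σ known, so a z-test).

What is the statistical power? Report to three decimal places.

Power ≈ 0.932

Noncentrality parameter: δ = d·√(n/2) = 0.32 × √(233/2) = 3.4539
Critical value for a two-sided test at α = 0.05: z_{α/2} = 1.960.
Power = Φ(δ − 1.960) + Φ(−δ − 1.960) = Φ(1.494) + Φ(-5.414) = 0.9324 + 0.0000 = 0.9324.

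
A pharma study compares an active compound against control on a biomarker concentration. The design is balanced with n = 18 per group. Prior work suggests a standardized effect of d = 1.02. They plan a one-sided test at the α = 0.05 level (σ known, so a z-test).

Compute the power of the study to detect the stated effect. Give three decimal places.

Power ≈ 0.921

Noncentrality parameter: δ = d·√(n/2) = 1.02 × √(18/2) = 3.0600
Critical value for a one-sided test at α = 0.05: z_α = 1.645.
Power = Φ(δ − 1.645) = Φ(1.415) = 0.9215.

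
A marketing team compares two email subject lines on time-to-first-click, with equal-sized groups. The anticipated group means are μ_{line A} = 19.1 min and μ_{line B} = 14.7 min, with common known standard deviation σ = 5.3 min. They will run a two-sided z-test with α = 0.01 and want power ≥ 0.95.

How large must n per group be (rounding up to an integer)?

Standardized effect: d = |μ_{line A} − μ_{line B}| / σ = |19.1 − 14.7| / 5.3 = 0.8302
For power 0.95 need Φ(δ − z_{0.005}) = 0.95, so δ = z_{0.005} + z_{0.05} = 2.576 + 1.645 = 4.221.
(Ignoring the negligible lower-tail rejection probability gives the usual closed-form inversion.)
δ = d·√(n/2) ⇒ n = 2(δ/d)² = 2 × (4.221 / 0.8302)² = 51.69.
Round up to the next whole unit.

n = 52 per group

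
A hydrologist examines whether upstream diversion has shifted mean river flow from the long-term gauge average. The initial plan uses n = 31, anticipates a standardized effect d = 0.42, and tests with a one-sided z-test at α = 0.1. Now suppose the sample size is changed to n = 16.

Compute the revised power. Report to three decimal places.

With n = 16: δ = d·√n = 0.42 × √16 = 1.6800. Critical value z_{0.1} = 1.282.
Revised power = P(Z > 1.282 − δ) = Φ(0.398) = 0.6549.

Power ≈ 0.655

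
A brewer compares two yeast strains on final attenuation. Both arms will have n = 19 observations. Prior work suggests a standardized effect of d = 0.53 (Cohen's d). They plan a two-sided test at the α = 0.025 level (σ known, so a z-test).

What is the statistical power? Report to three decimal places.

Noncentrality parameter: δ = d·√(n/2) = 0.53 × √(19/2) = 1.6336
Two-sided α = 0.025 → critical value z_{0.0125} = 2.241.
Power = Φ(δ − 2.241) + Φ(−δ − 2.241) = Φ(-0.608) + Φ(-3.875) = 0.2716 + 0.0001 = 0.2717.

Power ≈ 0.272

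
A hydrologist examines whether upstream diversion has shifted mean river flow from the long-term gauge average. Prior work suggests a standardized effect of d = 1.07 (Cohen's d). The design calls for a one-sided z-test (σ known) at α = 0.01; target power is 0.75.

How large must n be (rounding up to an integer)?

n = 8

Set Φ(δ − 2.326) = 0.75; then δ − 2.326 = Φ⁻¹(0.75) = 0.674, giving δ = 3.001.
δ = d·√n ⇒ n = (δ/d)² = (3.001 / 1.07)² = 7.87.
Round up to the next whole unit.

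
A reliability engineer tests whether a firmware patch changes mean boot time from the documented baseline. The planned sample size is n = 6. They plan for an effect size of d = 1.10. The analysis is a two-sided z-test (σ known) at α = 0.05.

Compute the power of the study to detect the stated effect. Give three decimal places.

Noncentrality parameter: δ = d·√n = 1.10 × √6 = 2.6944
Critical value for a two-sided test at α = 0.05: z_{α/2} = 1.960.
Power = Φ(δ − 1.960) + Φ(−δ − 1.960) = Φ(0.734) + Φ(-4.654) = 0.7687 + 0.0000 = 0.7687.

Power ≈ 0.769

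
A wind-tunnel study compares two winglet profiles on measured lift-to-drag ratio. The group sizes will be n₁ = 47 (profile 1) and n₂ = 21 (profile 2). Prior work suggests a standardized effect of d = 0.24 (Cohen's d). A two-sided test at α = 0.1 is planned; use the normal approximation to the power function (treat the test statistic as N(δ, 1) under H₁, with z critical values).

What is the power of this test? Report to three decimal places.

Power ≈ 0.238

Noncentrality parameter: λ = d / √(1/n₁ + 1/n₂) = 0.24 / √(1/47 + 1/21) = 0.9144
Two-sided α = 0.1 → critical value z_{0.05} = 1.645.
Power = Φ(λ − 1.645) + Φ(−λ − 1.645) = Φ(-0.730) + Φ(-2.559) = 0.2325 + 0.0052 = 0.2378.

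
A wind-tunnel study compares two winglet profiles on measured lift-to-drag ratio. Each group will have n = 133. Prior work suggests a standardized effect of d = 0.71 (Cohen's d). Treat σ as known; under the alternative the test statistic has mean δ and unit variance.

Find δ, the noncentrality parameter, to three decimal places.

The noncentrality parameter scales effect size by the design's sample-size factor: δ = d·√(n/2) = 0.71 × √(133/2) = 5.7899

δ ≈ 5.790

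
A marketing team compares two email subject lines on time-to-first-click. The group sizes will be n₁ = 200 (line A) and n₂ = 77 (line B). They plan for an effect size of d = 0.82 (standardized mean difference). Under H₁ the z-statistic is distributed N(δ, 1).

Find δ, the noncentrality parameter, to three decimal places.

The noncentrality parameter scales effect size by the design's sample-size factor: δ = d / √(1/n₁ + 1/n₂) = 0.82 / √(1/200 + 1/77) = 6.1141

δ ≈ 6.114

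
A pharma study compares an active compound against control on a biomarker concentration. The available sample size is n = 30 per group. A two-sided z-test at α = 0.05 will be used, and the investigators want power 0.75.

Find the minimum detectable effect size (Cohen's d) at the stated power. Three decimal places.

Need Φ(δ − 1.960) = 0.75, so δ = 1.960 + 0.674 = 2.634.
(The second rejection-region term Φ(−δ − z_{α/2}) is negligible and dropped.)
δ = d·√(n/2) ⇒ d = δ/√(n/2) = 2.634/√(30/2) = 0.6802.

d ≈ 0.680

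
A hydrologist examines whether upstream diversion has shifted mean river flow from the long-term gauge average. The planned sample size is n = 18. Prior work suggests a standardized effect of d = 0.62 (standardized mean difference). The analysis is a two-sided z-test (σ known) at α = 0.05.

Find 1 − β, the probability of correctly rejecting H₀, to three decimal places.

Noncentrality parameter: δ = d·√n = 0.62 × √18 = 2.6304
Two-sided α = 0.05 → critical value z_{0.025} = 1.960.
Power = Φ(δ − 1.960) + Φ(−δ − 1.960) = Φ(0.670) + Φ(-4.590) = 0.7487 + 0.0000 = 0.7487.

Power ≈ 0.749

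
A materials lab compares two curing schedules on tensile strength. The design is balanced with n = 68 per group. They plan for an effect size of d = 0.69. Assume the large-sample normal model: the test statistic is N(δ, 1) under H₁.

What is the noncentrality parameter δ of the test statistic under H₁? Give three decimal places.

The noncentrality parameter scales effect size by the design's sample-size factor: δ = d·√(n/2) = 0.69 × √(68/2) = 4.0234

δ ≈ 4.023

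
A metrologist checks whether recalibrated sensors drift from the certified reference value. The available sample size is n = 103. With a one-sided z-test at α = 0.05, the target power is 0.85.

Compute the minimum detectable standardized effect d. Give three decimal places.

d ≈ 0.264

Need Φ(δ − 1.645) = 0.85, so δ = 1.645 + 1.036 = 2.681.
δ = d·√n ⇒ d = δ/√n = 2.681/√103 = 0.2642.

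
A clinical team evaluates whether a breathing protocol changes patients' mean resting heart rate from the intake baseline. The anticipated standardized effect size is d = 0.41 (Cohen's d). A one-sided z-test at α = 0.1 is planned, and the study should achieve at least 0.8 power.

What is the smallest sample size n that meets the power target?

For power 0.8 need Φ(δ − z_{0.1}) = 0.8, so δ = z_{0.1} + z_{0.20} = 1.282 + 0.842 = 2.123.
δ = d·√n ⇒ n = (δ/d)² = (2.123 / 0.41)² = 26.82.
Round up to the next whole unit.

n = 27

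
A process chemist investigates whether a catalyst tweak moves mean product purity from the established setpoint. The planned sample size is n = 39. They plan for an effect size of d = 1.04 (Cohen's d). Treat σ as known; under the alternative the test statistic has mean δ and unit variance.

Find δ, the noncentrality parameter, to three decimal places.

The noncentrality parameter scales effect size by the design's sample-size factor: δ = d·√n = 1.04 × √39 = 6.4948

δ ≈ 6.495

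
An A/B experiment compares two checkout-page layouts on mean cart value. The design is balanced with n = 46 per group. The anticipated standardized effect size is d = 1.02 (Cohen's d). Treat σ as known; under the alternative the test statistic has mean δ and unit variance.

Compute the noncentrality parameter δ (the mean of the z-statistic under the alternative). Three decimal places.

The noncentrality parameter scales effect size by the design's sample-size factor: δ = d·√(n/2) = 1.02 × √(46/2) = 4.8917

δ ≈ 4.892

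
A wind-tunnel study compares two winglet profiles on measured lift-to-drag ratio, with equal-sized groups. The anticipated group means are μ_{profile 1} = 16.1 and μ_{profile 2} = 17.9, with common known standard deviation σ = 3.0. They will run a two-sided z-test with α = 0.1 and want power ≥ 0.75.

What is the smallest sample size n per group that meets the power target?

n = 30 per group

Standardized effect: d = |μ_{profile 1} − μ_{profile 2}| / σ = |16.1 − 17.9| / 3.0 = 0.6000
For power 0.75 need Φ(δ − z_{0.05}) = 0.75, so δ = z_{0.05} + z_{0.25} = 1.645 + 0.674 = 2.319.
(The Φ(−δ − z_{α/2}) term is vanishingly small for δ > 0 and is dropped in the standard sample-size formula.)
δ = d·√(n/2) ⇒ n = 2(δ/d)² = 2 × (2.319 / 0.6000)² = 29.89.
Rounding up, n = 30 per group.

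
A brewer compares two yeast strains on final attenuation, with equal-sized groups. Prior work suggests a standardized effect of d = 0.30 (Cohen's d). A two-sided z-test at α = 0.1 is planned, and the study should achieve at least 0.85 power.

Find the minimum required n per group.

Set Φ(δ − 1.645) = 0.85; then δ − 1.645 = Φ⁻¹(0.85) = 1.036, giving δ = 2.681.
(For δ > 0 the lower-tail rejection region contributes negligibly to power, so the one-term inversion is standard.)
δ = d·√(n/2) ⇒ n = 2(δ/d)² = 2 × (2.681 / 0.30)² = 159.76.
Round up to the next whole unit.

n = 160 per group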